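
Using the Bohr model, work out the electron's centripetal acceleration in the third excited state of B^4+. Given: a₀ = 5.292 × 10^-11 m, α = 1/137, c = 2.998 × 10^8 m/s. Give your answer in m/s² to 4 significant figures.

4.418 × 10^22 m/s²

r = n²a₀/Z = 1.693 × 10^-10 m, v = Zαc/n = 2.735 × 10^6 m/s
a = v²/r = (2.735 × 10^6)² / 1.693 × 10^-10 = 4.418 × 10^22 m/s²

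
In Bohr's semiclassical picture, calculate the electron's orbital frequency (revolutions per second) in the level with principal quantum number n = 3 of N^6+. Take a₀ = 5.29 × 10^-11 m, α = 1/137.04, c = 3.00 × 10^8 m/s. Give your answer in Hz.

1.20 × 10^16 Hz

r = n²a₀/Z = 6.80 × 10^-11 m, v = Zαc/n = 5.11 × 10^6 m/s
f = v/(2πr) = 1.20 × 10^16 Hz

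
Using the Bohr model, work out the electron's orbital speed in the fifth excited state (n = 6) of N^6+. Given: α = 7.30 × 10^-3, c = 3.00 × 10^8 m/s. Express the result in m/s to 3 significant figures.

v_n = Zαc/n = 7 × 0.00730 × 3.00 × 10^8 / 6
    = 2.56 × 10^6 m/s

2.56 × 10^6 m/s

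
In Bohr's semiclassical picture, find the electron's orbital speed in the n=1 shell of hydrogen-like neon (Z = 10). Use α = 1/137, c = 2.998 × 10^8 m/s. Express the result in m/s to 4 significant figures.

2.188 × 10^7 m/s

v_n = Zαc/n = 10 × 0.007299 × 2.998 × 10^8 / 1
    = 2.188 × 10^7 m/s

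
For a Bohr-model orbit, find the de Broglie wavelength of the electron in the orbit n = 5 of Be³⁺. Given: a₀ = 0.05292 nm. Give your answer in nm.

The Bohr quantisation condition is nλ = 2πr_n.
r_n = n²a₀/Z = 0.3307 nm
λ = 2πr_n/n = 2π·0.3307/5 = 0.4156 nm

0.4156 nm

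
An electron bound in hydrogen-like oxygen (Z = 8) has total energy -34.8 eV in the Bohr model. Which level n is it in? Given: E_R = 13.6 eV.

5

E_n = −E_R Z²/n² ⇒ n² = E_R Z²/(−E_n) = 13.6 × 8² / 34.8 ≈ 25.01
n = 5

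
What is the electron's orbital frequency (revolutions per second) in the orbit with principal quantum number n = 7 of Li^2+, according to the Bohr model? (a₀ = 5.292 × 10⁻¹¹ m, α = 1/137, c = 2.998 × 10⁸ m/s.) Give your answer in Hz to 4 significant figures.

r = n²a₀/Z = 8.644 × 10⁻¹⁰ m, v = Zαc/n = 9.379 × 10⁵ m/s
f = v/(2πr) = 1.727 × 10¹⁴ Hz

1.727 × 10¹⁴ Hz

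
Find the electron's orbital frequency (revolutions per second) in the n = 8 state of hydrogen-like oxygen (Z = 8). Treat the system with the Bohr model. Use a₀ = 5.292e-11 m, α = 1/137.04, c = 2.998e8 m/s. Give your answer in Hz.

8.224e14 Hz

r = n²a₀/Z = 4.234e-10 m, v = Zαc/n = 2.188e6 m/s
f = v/(2πr) = 8.224e14 Hz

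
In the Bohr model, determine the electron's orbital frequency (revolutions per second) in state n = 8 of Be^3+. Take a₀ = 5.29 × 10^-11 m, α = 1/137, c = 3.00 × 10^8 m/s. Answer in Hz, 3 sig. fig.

2.06 × 10^14 Hz

r = n²a₀/Z = 8.46 × 10^-10 m, v = Zαc/n = 1.09 × 10^6 m/s
f = v/(2πr) = 2.06 × 10^14 Hz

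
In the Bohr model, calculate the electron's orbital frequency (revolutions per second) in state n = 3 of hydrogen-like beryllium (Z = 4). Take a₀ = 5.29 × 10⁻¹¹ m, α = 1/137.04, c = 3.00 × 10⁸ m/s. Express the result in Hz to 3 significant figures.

r = n²a₀/Z = 1.19 × 10⁻¹⁰ m, v = Zαc/n = 2.92 × 10⁶ m/s
f = v/(2πr) = 3.90 × 10¹⁵ Hz

3.90 × 10¹⁵ Hz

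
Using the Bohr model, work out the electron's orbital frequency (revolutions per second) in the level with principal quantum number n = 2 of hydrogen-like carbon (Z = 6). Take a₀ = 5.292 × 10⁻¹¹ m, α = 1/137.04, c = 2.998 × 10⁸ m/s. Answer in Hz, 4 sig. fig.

2.961 × 10¹⁶ Hz

r = n²a₀/Z = 3.528 × 10⁻¹¹ m, v = Zαc/n = 6.563 × 10⁶ m/s
f = v/(2πr) = 2.961 × 10¹⁶ Hz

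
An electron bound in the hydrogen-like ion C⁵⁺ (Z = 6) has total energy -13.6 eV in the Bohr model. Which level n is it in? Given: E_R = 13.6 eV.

6

E_n = −E_R Z²/n² ⇒ n² = E_R Z²/(−E_n) = 13.6 × 6² / 13.6 ≈ 36.00
n = 6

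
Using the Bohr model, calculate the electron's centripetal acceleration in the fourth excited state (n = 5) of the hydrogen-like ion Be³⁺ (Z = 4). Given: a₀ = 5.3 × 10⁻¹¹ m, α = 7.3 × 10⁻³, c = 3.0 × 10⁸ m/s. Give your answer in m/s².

9.3 × 10²¹ m/s²

r = n²a₀/Z = 3.3 × 10⁻¹⁰ m, v = Zαc/n = 1.8 × 10⁶ m/s
a = v²/r = (1.8 × 10⁶)² / 3.3 × 10⁻¹⁰ = 9.3 × 10²¹ m/s²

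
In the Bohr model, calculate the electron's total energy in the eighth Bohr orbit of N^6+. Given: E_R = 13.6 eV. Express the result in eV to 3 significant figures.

-10.4 eV

E_n = −E_R·Z²/n² = −13.6 × 7²/8² = -10.4 eV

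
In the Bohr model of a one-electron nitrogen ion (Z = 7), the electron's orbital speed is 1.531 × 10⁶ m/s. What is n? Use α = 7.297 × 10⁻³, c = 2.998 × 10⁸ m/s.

v_n = Zαc/n ⇒ n = Zαc/v = 7 × 0.007297 × 2.998 × 10⁸ / 1.531 × 10⁶ ≈ 10.00
n = 10

10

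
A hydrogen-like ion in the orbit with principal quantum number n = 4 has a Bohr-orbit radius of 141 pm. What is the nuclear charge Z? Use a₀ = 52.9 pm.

r_n = n²a₀/Z ⇒ Z = n²a₀/r = 4² × 52.9 / 141 ≈ 6.00
Z = 6

6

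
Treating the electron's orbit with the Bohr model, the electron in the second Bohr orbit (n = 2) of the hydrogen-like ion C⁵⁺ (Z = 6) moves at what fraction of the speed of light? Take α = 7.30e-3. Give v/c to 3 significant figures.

v_n = Zαc/n, so v/c = Zα/n = 6 × 0.00730 / 2 = 0.0219

0.0219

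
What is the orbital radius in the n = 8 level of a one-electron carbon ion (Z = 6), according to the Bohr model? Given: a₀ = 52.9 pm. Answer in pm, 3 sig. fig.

r_n = n²a₀/Z = 8² × 52.9 / 6
    = 64 × 52.9 / 6 = 564 pm

564 pm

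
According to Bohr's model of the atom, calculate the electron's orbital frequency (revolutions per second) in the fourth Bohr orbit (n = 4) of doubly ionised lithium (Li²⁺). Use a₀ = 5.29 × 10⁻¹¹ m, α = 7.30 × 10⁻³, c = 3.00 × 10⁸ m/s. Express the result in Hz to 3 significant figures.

r = n²a₀/Z = 2.82 × 10⁻¹⁰ m, v = Zαc/n = 1.64 × 10⁶ m/s
f = v/(2πr) = 9.27 × 10¹⁴ Hz

9.27 × 10¹⁴ Hz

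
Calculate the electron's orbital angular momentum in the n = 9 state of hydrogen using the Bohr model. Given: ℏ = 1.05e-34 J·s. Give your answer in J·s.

9.45e-34 J·s

L_n = nℏ = 9 × 1.05e-34 = 9.45e-34 J·s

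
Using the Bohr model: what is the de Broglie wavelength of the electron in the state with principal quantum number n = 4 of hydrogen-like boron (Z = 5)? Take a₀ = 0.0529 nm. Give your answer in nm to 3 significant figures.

0.266 nm

The Bohr quantisation condition is nλ = 2πr_n.
r_n = n²a₀/Z = 0.169 nm
λ = 2πr_n/n = 2π·0.169/4 = 0.266 nm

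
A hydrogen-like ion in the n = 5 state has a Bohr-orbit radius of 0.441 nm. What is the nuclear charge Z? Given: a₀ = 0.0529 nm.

r_n = n²a₀/Z ⇒ Z = n²a₀/r = 5² × 0.0529 / 0.441 ≈ 3.00
Z = 3

3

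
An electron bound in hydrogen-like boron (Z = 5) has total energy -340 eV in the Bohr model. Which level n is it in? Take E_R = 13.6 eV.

1

E_n = −E_R Z²/n² ⇒ n² = E_R Z²/(−E_n) = 13.6 × 5² / 340 ≈ 1.00
n = 1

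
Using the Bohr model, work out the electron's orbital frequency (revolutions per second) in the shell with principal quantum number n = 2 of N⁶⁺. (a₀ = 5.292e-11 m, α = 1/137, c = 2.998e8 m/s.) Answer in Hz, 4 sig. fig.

4.031e16 Hz

r = n²a₀/Z = 3.024e-11 m, v = Zαc/n = 7.659e6 m/s
f = v/(2πr) = 4.031e16 Hz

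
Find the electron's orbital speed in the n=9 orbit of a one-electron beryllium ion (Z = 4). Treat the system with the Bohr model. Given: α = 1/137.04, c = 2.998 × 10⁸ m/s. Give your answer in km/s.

972.3 km/s

v_n = Zαc/n = 4 × 0.007297 × 2.998 × 10⁸ / 9
    = 972.3 km/s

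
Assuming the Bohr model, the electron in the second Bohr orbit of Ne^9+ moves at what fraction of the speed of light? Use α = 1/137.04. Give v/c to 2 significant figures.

0.036

v_n = Zαc/n, so v/c = Zα/n = 10 × 0.0073 / 2 = 0.036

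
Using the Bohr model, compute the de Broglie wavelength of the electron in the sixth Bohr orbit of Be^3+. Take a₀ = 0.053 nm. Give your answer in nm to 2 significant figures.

The Bohr quantisation condition is nλ = 2πr_n.
r_n = n²a₀/Z = 0.48 nm
λ = 2πr_n/n = 2π·0.48/6 = 0.50 nm

0.50 nm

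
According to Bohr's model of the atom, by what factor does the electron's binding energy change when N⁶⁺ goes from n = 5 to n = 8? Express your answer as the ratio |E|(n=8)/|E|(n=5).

|E| ∝ Z^2 · n^-2; with Z fixed, |E| ∝ n^-2.
|E|(n=8)/|E|(n=5) = (8/5)^-2 = 25/64

25/64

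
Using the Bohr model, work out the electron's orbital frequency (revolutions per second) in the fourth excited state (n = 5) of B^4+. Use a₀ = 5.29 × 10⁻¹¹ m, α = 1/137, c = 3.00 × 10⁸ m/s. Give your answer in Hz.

r = n²a₀/Z = 2.64 × 10⁻¹⁰ m, v = Zαc/n = 2.19 × 10⁶ m/s
f = v/(2πr) = 1.32 × 10¹⁵ Hz

1.32 × 10¹⁵ Hz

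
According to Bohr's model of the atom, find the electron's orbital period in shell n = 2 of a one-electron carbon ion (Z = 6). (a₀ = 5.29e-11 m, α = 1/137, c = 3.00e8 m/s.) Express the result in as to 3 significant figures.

r = n²a₀/Z = 2²·5.29e-11/6 = 3.53e-11 m
v = Zαc/n = 6·0.00730·3.00e8/2 = 6.57e6 m/s
T = 2πr/v = 3.37e-17 s = 33.7 as

33.7 as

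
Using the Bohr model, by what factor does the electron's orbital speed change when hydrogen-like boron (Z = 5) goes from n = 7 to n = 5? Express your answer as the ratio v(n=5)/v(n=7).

v ∝ Z^1 · n^-1; with Z fixed, v ∝ n^-1.
v(n=5)/v(n=7) = (5/7)^-1 = 7/5

7/5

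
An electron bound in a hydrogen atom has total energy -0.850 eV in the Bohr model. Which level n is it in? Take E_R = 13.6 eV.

E_n = −E_R Z²/n² ⇒ n² = E_R Z²/(−E_n) = 13.6 × 1² / 0.850 ≈ 16.00
n = 4

4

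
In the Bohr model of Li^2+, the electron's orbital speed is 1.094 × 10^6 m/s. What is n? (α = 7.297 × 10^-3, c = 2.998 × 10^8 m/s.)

6

v_n = Zαc/n ⇒ n = Zαc/v = 3 × 0.007297 × 2.998 × 10^8 / 1.094 × 10^6 ≈ 6.00
n = 6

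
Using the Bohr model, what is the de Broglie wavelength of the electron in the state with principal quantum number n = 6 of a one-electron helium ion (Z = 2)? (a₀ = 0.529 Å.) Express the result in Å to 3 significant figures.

9.97 Å

The Bohr quantisation condition is nλ = 2πr_n.
r_n = n²a₀/Z = 9.52 Å
λ = 2πr_n/n = 2π·9.52/6 = 9.97 Å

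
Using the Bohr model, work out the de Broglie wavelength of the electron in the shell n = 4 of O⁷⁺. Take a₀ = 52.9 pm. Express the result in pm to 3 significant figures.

The Bohr quantisation condition is nλ = 2πr_n.
r_n = n²a₀/Z = 106 pm
λ = 2πr_n/n = 2π·106/4 = 166 pm

166 pm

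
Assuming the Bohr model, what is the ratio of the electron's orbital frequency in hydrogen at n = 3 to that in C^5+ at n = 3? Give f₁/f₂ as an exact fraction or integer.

1/36

f ∝ Z^2 · n^-3
f₁/f₂ = (1/6)^2 · (3/3)^-3 = 1/36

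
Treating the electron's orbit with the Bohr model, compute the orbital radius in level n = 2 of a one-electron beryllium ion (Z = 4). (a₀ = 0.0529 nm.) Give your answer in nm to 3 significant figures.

r_n = n²a₀/Z = 2² × 0.0529 / 4
    = 4 × 0.0529 / 4 = 0.0529 nm

0.0529 nm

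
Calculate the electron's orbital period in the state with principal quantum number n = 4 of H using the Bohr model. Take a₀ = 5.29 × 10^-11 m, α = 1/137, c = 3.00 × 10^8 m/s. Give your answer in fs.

9.71 fs

r = n²a₀/Z = 4²·5.29 × 10^-11/1 = 8.46 × 10^-10 m
v = Zαc/n = 1·0.00730·3.00 × 10^8/4 = 5.47 × 10^5 m/s
T = 2πr/v = 9.71 × 10^-15 s = 9.71 fs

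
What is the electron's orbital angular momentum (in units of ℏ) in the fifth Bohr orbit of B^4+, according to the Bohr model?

L_n = nℏ, so L/ℏ = n = 5.

5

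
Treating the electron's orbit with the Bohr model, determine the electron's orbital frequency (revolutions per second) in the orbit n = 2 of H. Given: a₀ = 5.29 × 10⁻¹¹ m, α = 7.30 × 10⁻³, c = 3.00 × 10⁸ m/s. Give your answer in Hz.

8.24 × 10¹⁴ Hz

r = n²a₀/Z = 2.12 × 10⁻¹⁰ m, v = Zαc/n = 1.09 × 10⁶ m/s
f = v/(2πr) = 8.24 × 10¹⁴ Hz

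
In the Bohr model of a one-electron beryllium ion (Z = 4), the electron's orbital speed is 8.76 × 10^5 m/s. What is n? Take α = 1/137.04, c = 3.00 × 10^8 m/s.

v_n = Zαc/n ⇒ n = Zαc/v = 4 × 0.00730 × 3.00 × 10^8 / 8.76 × 10^5 ≈ 10.00
n = 10

10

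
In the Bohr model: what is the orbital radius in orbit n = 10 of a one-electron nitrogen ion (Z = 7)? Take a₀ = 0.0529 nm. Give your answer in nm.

r_n = n²a₀/Z = 10² × 0.0529 / 7
    = 100 × 0.0529 / 7 = 0.756 nm

0.756 nm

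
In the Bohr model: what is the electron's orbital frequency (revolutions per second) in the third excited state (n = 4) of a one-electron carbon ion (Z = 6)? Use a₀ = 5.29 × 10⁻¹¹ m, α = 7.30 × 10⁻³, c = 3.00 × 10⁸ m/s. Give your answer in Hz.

r = n²a₀/Z = 1.41 × 10⁻¹⁰ m, v = Zαc/n = 3.29 × 10⁶ m/s
f = v/(2πr) = 3.71 × 10¹⁵ Hz

3.71 × 10¹⁵ Hz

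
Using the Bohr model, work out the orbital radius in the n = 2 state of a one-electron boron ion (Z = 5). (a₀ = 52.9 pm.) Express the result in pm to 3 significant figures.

r_n = n²a₀/Z = 2² × 52.9 / 5
    = 4 × 52.9 / 5 = 42.3 pm

42.3 pm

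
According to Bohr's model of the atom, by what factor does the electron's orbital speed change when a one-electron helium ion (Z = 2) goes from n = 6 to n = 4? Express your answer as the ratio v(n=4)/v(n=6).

3/2

v ∝ Z^1 · n^-1; with Z fixed, v ∝ n^-1.
v(n=4)/v(n=6) = (4/6)^-1 = 3/2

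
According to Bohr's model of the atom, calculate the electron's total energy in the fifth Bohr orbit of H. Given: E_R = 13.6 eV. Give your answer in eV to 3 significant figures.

E_n = −E_R·Z²/n² = −13.6 × 1²/5² = -0.544 eV

-0.544 eV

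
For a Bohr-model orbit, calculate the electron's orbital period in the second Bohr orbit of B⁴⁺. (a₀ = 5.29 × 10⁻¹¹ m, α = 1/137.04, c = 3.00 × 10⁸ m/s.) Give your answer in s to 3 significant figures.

4.86 × 10⁻¹⁷ s

r = n²a₀/Z = 2²·5.29 × 10⁻¹¹/5 = 4.23 × 10⁻¹¹ m
v = Zαc/n = 5·0.00730·3.00 × 10⁸/2 = 5.47 × 10⁶ m/s
T = 2πr/v = 4.86 × 10⁻¹⁷ s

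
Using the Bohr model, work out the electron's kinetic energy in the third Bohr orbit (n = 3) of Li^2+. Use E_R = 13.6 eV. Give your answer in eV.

For a Coulomb orbit the virial theorem gives K = −E_n.
E_n = −E_R·Z²/n², so K = E_R·Z²/n² = 13.6 × 3²/3² = 13.6 eV

13.6 eV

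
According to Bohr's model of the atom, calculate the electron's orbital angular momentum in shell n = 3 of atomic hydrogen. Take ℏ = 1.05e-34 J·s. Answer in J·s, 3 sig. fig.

L_n = nℏ = 3 × 1.05e-34 = 3.15e-34 J·s

3.15e-34 J·s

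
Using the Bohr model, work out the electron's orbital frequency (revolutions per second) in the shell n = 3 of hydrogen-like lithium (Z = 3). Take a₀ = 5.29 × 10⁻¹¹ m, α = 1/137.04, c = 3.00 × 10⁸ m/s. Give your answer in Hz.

2.20 × 10¹⁵ Hz

r = n²a₀/Z = 1.59 × 10⁻¹⁰ m, v = Zαc/n = 2.19 × 10⁶ m/s
f = v/(2πr) = 2.20 × 10¹⁵ Hz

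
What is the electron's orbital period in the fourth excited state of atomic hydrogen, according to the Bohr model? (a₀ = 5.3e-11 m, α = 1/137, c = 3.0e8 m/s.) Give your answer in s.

r = n²a₀/Z = 5²·5.3e-11/1 = 1.3e-9 m
v = Zαc/n = 1·0.0073·3.0e8/5 = 4.4e5 m/s
T = 2πr/v = 1.9e-14 s

1.9e-14 s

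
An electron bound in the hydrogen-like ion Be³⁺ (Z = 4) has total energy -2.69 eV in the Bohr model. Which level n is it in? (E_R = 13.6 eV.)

9

E_n = −E_R Z²/n² ⇒ n² = E_R Z²/(−E_n) = 13.6 × 4² / 2.69 ≈ 80.89
n = 9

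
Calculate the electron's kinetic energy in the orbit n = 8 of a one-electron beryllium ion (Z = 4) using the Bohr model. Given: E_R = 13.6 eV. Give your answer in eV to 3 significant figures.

3.40 eV

For a Coulomb orbit the virial theorem gives K = −E_n.
E_n = −E_R·Z²/n², so K = E_R·Z²/n² = 13.6 × 4²/8² = 3.40 eV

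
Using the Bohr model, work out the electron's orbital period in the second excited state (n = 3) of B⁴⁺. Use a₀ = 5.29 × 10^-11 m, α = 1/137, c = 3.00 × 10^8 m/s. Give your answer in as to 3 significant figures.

164 as

r = n²a₀/Z = 3²·5.29 × 10^-11/5 = 9.52 × 10^-11 m
v = Zαc/n = 5·0.00730·3.00 × 10^8/3 = 3.65 × 10^6 m/s
T = 2πr/v = 1.64 × 10^-16 s = 164 as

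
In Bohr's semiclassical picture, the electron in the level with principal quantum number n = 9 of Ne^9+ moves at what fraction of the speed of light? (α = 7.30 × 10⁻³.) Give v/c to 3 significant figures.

v_n = Zαc/n, so v/c = Zα/n = 10 × 0.00730 / 9 = 0.00811

0.00811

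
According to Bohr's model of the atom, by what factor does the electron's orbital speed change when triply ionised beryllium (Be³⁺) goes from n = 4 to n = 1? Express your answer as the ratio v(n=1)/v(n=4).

4

v ∝ Z^1 · n^-1; with Z fixed, v ∝ n^-1.
v(n=1)/v(n=4) = (1/4)^-1 = 4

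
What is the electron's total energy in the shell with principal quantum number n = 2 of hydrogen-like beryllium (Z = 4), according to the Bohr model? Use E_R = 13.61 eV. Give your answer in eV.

-54.44 eV

E_n = −E_R·Z²/n² = −13.61 × 4²/2² = -54.44 eV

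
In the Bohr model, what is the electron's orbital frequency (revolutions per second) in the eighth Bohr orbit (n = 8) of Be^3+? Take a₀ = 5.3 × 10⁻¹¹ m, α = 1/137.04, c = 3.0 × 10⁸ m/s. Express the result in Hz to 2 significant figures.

2.1 × 10¹⁴ Hz

r = n²a₀/Z = 8.5 × 10⁻¹⁰ m, v = Zαc/n = 1.1 × 10⁶ m/s
f = v/(2πr) = 2.1 × 10¹⁴ Hz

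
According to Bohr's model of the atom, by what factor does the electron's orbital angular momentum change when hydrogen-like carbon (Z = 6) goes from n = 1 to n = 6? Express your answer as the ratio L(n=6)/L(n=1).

L = nℏ depends only on n, so L ∝ n.
L(n=6)/L(n=1) = (6/1)^1 = 6

6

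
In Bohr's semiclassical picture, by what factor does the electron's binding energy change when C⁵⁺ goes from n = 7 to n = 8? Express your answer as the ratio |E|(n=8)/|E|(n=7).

49/64

|E| ∝ Z^2 · n^-2; with Z fixed, |E| ∝ n^-2.
|E|(n=8)/|E|(n=7) = (8/7)^-2 = 49/64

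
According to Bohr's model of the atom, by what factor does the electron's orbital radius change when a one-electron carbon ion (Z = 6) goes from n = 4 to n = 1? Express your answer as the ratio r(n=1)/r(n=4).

1/16

r ∝ Z^-1 · n^2; with Z fixed, r ∝ n^2.
r(n=1)/r(n=4) = (1/4)^2 = 1/16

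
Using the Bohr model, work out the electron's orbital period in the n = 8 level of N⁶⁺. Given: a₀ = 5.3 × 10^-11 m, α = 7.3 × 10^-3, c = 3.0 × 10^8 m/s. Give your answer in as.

r = n²a₀/Z = 8²·5.3 × 10^-11/7 = 4.8 × 10^-10 m
v = Zαc/n = 7·0.0073·3.0 × 10^8/8 = 1.9 × 10^6 m/s
T = 2πr/v = 1.6 × 10^-15 s = 1600 as

1600 as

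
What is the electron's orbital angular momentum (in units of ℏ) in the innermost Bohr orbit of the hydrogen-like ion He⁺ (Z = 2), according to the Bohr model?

1

L_n = nℏ, so L/ℏ = n = 1.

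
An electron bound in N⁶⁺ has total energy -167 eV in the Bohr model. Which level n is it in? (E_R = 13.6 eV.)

2

E_n = −E_R Z²/n² ⇒ n² = E_R Z²/(−E_n) = 13.6 × 7² / 167 ≈ 3.99
n = 2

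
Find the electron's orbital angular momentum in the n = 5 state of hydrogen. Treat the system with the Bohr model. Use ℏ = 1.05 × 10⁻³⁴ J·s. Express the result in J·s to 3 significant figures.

L_n = nℏ = 5 × 1.05 × 10⁻³⁴ = 5.25 × 10⁻³⁴ J·s

5.25 × 10⁻³⁴ J·s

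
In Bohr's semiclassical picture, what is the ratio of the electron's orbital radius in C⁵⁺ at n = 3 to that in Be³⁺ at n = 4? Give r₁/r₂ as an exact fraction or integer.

3/8

r ∝ Z^-1 · n^2
r₁/r₂ = (6/4)^-1 · (3/4)^2 = 3/8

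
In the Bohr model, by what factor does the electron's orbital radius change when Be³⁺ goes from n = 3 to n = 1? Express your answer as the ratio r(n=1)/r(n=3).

1/9

r ∝ Z^-1 · n^2; with Z fixed, r ∝ n^2.
r(n=1)/r(n=3) = (1/3)^2 = 1/9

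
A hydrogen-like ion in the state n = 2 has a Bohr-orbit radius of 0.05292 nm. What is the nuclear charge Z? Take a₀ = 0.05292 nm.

r_n = n²a₀/Z ⇒ Z = n²a₀/r = 2² × 0.05292 / 0.05292 ≈ 4.00
Z = 4

4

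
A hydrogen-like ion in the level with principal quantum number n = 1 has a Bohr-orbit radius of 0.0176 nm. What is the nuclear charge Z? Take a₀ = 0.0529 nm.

3

r_n = n²a₀/Z ⇒ Z = n²a₀/r = 1² × 0.0529 / 0.0176 ≈ 3.01
Z = 3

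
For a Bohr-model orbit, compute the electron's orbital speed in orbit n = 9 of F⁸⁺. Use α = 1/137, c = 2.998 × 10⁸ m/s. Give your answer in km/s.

2188 km/s

v_n = Zαc/n = 9 × 0.007299 × 2.998 × 10⁸ / 9
    = 2188 km/s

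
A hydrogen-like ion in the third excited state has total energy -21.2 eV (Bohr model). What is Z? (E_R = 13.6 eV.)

E_n = −E_R Z²/n² ⇒ Z² = −E_n n²/E_R = 21.2 × 4² / 13.6 ≈ 24.94
Z = 5

5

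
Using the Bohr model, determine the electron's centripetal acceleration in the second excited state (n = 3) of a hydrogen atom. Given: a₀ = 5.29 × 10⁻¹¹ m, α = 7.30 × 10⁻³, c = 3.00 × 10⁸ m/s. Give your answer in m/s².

1.12 × 10²¹ m/s²

r = n²a₀/Z = 4.76 × 10⁻¹⁰ m, v = Zαc/n = 7.30 × 10⁵ m/s
a = v²/r = (7.30 × 10⁵)² / 4.76 × 10⁻¹⁰ = 1.12 × 10²¹ m/s²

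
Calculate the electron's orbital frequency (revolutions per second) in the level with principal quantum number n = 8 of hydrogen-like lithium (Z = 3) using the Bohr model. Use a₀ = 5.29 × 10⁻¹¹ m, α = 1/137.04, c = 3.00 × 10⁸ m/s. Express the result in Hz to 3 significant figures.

1.16 × 10¹⁴ Hz

r = n²a₀/Z = 1.13 × 10⁻⁹ m, v = Zαc/n = 8.21 × 10⁵ m/s
f = v/(2πr) = 1.16 × 10¹⁴ Hz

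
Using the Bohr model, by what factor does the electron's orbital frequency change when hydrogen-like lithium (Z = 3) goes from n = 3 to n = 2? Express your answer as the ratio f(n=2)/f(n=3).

27/8

f ∝ Z^2 · n^-3; with Z fixed, f ∝ n^-3.
f(n=2)/f(n=3) = (2/3)^-3 = 27/8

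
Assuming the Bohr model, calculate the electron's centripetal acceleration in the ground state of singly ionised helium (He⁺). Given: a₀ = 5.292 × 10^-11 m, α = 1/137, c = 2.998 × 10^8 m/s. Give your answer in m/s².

r = n²a₀/Z = 2.646 × 10^-11 m, v = Zαc/n = 4.377 × 10^6 m/s
a = v²/r = (4.377 × 10^6)² / 2.646 × 10^-11 = 7.239 × 10^23 m/s²

7.239 × 10^23 m/s²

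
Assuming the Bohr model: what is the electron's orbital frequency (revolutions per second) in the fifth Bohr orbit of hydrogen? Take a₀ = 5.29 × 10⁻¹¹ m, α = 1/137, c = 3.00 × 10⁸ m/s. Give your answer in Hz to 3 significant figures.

r = n²a₀/Z = 1.32 × 10⁻⁹ m, v = Zαc/n = 4.38 × 10⁵ m/s
f = v/(2πr) = 5.27 × 10¹³ Hz

5.27 × 10¹³ Hz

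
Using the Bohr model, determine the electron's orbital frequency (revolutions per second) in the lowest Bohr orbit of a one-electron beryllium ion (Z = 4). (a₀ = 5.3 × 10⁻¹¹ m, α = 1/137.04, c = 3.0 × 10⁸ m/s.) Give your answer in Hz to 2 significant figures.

1.1 × 10¹⁷ Hz

r = n²a₀/Z = 1.3 × 10⁻¹¹ m, v = Zαc/n = 8.8 × 10⁶ m/s
f = v/(2πr) = 1.1 × 10¹⁷ Hz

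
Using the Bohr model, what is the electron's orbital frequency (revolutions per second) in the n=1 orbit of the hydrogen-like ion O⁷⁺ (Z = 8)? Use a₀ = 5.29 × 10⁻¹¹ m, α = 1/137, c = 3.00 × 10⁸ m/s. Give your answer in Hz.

r = n²a₀/Z = 6.61 × 10⁻¹² m, v = Zαc/n = 1.75 × 10⁷ m/s
f = v/(2πr) = 4.22 × 10¹⁷ Hz

4.22 × 10¹⁷ Hz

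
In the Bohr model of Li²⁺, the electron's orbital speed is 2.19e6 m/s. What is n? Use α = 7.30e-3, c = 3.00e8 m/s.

v_n = Zαc/n ⇒ n = Zαc/v = 3 × 0.00730 × 3.00e8 / 2.19e6 ≈ 3.00
n = 3

3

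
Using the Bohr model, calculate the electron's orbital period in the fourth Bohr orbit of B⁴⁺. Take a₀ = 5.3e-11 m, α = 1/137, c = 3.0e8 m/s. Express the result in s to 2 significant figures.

r = n²a₀/Z = 4²·5.3e-11/5 = 1.7e-10 m
v = Zαc/n = 5·0.0073·3.0e8/4 = 2.7e6 m/s
T = 2πr/v = 3.9e-16 s

3.9e-16 s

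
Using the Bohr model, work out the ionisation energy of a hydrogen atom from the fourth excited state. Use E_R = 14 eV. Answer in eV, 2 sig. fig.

0.56 eV

E_n = −E_R·Z²/n² = −14 × 1²/5² eV = -0.56 eV
Ionisation energy = −E_n = 0.56 eV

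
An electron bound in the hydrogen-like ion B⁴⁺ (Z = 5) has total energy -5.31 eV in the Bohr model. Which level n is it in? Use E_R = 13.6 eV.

E_n = −E_R Z²/n² ⇒ n² = E_R Z²/(−E_n) = 13.6 × 5² / 5.31 ≈ 64.03
n = 8

8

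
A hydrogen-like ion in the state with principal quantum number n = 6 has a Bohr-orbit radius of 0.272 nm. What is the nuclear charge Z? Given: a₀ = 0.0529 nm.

7

r_n = n²a₀/Z ⇒ Z = n²a₀/r = 6² × 0.0529 / 0.272 ≈ 7.00
Z = 7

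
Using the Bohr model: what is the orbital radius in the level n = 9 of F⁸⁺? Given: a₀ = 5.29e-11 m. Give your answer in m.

4.76e-10 m

r_n = n²a₀/Z = 9² × 5.29e-11 / 9
    = 81 × 5.29e-11 / 9 = 4.76e-10 m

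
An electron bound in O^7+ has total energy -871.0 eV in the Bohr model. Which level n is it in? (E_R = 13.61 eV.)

1

E_n = −E_R Z²/n² ⇒ n² = E_R Z²/(−E_n) = 13.61 × 8² / 871.0 ≈ 1.00
n = 1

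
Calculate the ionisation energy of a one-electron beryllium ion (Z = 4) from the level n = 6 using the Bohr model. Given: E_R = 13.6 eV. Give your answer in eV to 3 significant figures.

6.04 eV

E_n = −E_R·Z²/n² = −13.6 × 4²/6² eV = -6.04 eV
Ionisation energy = −E_n = 6.04 eV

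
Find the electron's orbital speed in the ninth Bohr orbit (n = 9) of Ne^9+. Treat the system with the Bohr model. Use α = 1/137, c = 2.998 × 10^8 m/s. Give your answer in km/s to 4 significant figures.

v_n = Zαc/n = 10 × 0.007299 × 2.998 × 10^8 / 9
    = 2431 km/s

2431 km/s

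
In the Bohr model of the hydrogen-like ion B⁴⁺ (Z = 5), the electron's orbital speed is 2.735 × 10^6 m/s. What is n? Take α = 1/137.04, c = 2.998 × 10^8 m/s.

v_n = Zαc/n ⇒ n = Zαc/v = 5 × 0.007297 × 2.998 × 10^8 / 2.735 × 10^6 ≈ 4.00
n = 4

4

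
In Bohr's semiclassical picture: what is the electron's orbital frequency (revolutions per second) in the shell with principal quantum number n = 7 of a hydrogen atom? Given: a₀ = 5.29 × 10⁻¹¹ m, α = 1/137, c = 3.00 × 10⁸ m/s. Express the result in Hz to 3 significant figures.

r = n²a₀/Z = 2.59 × 10⁻⁹ m, v = Zαc/n = 3.13 × 10⁵ m/s
f = v/(2πr) = 1.92 × 10¹³ Hz

1.92 × 10¹³ Hz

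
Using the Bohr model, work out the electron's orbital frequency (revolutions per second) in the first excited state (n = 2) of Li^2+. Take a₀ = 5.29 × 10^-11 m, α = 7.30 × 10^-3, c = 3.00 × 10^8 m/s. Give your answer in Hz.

r = n²a₀/Z = 7.05 × 10^-11 m, v = Zαc/n = 3.29 × 10^6 m/s
f = v/(2πr) = 7.41 × 10^15 Hz

7.41 × 10^15 Hz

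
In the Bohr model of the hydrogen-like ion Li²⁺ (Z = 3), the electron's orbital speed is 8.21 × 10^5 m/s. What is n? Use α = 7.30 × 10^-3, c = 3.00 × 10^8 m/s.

8

v_n = Zαc/n ⇒ n = Zαc/v = 3 × 0.00730 × 3.00 × 10^8 / 8.21 × 10^5 ≈ 8.00
n = 8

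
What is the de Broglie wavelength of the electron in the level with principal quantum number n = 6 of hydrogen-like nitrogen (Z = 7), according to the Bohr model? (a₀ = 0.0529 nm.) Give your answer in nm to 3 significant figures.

0.285 nm

The Bohr quantisation condition is nλ = 2πr_n.
r_n = n²a₀/Z = 0.272 nm
λ = 2πr_n/n = 2π·0.272/6 = 0.285 nm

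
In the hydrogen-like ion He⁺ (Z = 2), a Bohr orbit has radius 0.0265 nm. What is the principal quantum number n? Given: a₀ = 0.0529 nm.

r_n = n²a₀/Z ⇒ n² = rZ/a₀ = 0.0265 × 2 / 0.0529 ≈ 1.00
n = 1

1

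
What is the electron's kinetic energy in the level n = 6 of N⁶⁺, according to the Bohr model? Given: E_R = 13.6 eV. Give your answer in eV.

For a Coulomb orbit the virial theorem gives K = −E_n.
E_n = −E_R·Z²/n², so K = E_R·Z²/n² = 13.6 × 7²/6² = 18.5 eV

18.5 eV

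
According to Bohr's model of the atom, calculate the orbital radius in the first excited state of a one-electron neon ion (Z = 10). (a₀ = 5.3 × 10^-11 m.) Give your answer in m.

r_n = n²a₀/Z = 2² × 5.3 × 10^-11 / 10
    = 4 × 5.3 × 10^-11 / 10 = 2.1 × 10^-11 m

2.1 × 10^-11 m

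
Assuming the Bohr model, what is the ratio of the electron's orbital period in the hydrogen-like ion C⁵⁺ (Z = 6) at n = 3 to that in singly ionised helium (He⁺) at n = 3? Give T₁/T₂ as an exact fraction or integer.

T ∝ Z^-2 · n^3
T₁/T₂ = (6/2)^-2 · (3/3)^3 = 1/9

1/9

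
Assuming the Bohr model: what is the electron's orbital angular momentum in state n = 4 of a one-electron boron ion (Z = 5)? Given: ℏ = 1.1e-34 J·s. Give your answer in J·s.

L_n = nℏ = 4 × 1.1e-34 = 4.4e-34 J·s

4.4e-34 J·s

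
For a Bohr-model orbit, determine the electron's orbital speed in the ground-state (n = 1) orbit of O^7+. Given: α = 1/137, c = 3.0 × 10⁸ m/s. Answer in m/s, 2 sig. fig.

1.8 × 10⁷ m/s

v_n = Zαc/n = 8 × 0.0073 × 3.0 × 10⁸ / 1
    = 1.8 × 10⁷ m/s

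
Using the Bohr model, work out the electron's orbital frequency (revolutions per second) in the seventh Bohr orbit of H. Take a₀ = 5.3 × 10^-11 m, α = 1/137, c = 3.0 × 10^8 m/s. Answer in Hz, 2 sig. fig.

r = n²a₀/Z = 2.6 × 10^-9 m, v = Zαc/n = 3.1 × 10^5 m/s
f = v/(2πr) = 1.9 × 10^13 Hz

1.9 × 10^13 Hz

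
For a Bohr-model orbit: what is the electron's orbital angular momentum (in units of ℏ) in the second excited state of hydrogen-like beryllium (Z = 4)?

L_n = nℏ, so L/ℏ = n = 3.

3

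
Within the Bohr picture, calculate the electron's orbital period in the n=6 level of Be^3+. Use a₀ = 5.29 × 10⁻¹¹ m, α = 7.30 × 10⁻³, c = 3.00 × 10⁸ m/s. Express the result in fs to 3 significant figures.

2.05 fs

r = n²a₀/Z = 6²·5.29 × 10⁻¹¹/4 = 4.76 × 10⁻¹⁰ m
v = Zαc/n = 4·0.00730·3.00 × 10⁸/6 = 1.46 × 10⁶ m/s
T = 2πr/v = 2.05 × 10⁻¹⁵ s = 2.05 fs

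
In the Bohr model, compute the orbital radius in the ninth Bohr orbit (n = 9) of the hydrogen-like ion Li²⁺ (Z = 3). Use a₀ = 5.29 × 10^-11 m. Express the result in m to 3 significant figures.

r_n = n²a₀/Z = 9² × 5.29 × 10^-11 / 3
    = 81 × 5.29 × 10^-11 / 3 = 1.43 × 10^-9 m

1.43 × 10^-9 m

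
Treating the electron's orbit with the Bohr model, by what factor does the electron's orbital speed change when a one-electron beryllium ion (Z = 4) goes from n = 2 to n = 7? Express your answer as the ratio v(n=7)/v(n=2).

2/7

v ∝ Z^1 · n^-1; with Z fixed, v ∝ n^-1.
v(n=7)/v(n=2) = (7/2)^-1 = 2/7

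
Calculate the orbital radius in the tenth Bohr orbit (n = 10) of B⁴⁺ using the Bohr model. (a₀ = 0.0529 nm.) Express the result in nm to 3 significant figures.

1.06 nm

r_n = n²a₀/Z = 10² × 0.0529 / 5
    = 100 × 0.0529 / 5 = 1.06 nm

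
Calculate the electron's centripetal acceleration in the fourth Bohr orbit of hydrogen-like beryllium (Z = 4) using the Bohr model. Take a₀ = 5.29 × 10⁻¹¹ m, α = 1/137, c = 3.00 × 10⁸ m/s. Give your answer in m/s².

2.27 × 10²² m/s²

r = n²a₀/Z = 2.12 × 10⁻¹⁰ m, v = Zαc/n = 2.19 × 10⁶ m/s
a = v²/r = (2.19 × 10⁶)² / 2.12 × 10⁻¹⁰ = 2.27 × 10²² m/s²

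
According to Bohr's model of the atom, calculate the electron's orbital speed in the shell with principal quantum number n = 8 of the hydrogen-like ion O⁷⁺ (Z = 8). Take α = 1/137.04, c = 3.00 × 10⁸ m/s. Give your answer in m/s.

2.19 × 10⁶ m/s

v_n = Zαc/n = 8 × 0.00730 × 3.00 × 10⁸ / 8
    = 2.19 × 10⁶ m/s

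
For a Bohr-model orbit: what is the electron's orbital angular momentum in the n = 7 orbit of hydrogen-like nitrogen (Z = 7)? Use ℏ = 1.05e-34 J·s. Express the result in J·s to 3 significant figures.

7.35e-34 J·s

L_n = nℏ = 7 × 1.05e-34 = 7.35e-34 J·s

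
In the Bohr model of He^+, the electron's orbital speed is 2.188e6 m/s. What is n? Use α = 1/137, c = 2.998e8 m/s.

v_n = Zαc/n ⇒ n = Zαc/v = 2 × 0.007299 × 2.998e8 / 2.188e6 ≈ 2.00
n = 2

2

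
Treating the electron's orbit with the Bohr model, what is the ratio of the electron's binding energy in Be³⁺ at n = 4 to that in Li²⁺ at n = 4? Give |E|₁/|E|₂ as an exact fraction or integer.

|E| ∝ Z^2 · n^-2
|E|₁/|E|₂ = (4/3)^2 · (4/4)^-2 = 16/9

16/9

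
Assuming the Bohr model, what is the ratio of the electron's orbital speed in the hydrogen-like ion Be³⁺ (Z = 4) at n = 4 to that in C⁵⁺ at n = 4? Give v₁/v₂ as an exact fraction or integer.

v ∝ Z^1 · n^-1
v₁/v₂ = (4/6)^1 · (4/4)^-1 = 2/3

2/3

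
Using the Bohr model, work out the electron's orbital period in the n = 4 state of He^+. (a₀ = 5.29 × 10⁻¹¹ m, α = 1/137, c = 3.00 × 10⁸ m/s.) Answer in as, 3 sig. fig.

r = n²a₀/Z = 4²·5.29 × 10⁻¹¹/2 = 4.23 × 10⁻¹⁰ m
v = Zαc/n = 2·0.00730·3.00 × 10⁸/4 = 1.09 × 10⁶ m/s
T = 2πr/v = 2.43 × 10⁻¹⁵ s = 2430 as

2430 as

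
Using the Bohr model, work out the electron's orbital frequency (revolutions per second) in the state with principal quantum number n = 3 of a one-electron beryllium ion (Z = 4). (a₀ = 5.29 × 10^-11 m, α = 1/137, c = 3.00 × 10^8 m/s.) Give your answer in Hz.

r = n²a₀/Z = 1.19 × 10^-10 m, v = Zαc/n = 2.92 × 10^6 m/s
f = v/(2πr) = 3.90 × 10^15 Hz

3.90 × 10^15 Hz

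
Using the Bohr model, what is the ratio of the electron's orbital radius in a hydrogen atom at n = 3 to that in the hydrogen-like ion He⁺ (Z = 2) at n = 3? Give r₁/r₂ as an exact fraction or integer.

2

r ∝ Z^-1 · n^2
r₁/r₂ = (1/2)^-1 · (3/3)^2 = 2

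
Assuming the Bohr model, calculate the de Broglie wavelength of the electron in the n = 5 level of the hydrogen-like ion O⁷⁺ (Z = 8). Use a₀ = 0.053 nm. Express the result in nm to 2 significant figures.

The Bohr quantisation condition is nλ = 2πr_n.
r_n = n²a₀/Z = 0.17 nm
λ = 2πr_n/n = 2π·0.17/5 = 0.21 nm

0.21 nm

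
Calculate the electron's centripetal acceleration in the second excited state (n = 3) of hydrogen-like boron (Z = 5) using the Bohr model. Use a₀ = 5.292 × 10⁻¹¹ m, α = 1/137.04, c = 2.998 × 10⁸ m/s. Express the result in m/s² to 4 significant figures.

r = n²a₀/Z = 9.526 × 10⁻¹¹ m, v = Zαc/n = 3.646 × 10⁶ m/s
a = v²/r = (3.646 × 10⁶)² / 9.526 × 10⁻¹¹ = 1.396 × 10²³ m/s²

1.396 × 10²³ m/s²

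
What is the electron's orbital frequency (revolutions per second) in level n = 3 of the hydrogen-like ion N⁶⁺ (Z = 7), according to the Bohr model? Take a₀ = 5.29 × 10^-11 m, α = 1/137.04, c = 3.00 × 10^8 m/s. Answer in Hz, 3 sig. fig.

r = n²a₀/Z = 6.80 × 10^-11 m, v = Zαc/n = 5.11 × 10^6 m/s
f = v/(2πr) = 1.20 × 10^16 Hz

1.20 × 10^16 Hz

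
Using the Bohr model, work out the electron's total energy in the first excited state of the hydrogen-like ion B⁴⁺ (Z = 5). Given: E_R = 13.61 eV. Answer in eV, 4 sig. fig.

-85.06 eV

E_n = −E_R·Z²/n² = −13.61 × 5²/2² = -85.06 eV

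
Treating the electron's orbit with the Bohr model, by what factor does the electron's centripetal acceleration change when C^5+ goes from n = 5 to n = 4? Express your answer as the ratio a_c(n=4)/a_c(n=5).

a_c ∝ Z^3 · n^-4; with Z fixed, a_c ∝ n^-4.
a_c(n=4)/a_c(n=5) = (4/5)^-4 = 625/256

625/256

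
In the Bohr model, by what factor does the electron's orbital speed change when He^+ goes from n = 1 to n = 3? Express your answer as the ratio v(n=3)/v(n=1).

v ∝ Z^1 · n^-1; with Z fixed, v ∝ n^-1.
v(n=3)/v(n=1) = (3/1)^-1 = 1/3

1/3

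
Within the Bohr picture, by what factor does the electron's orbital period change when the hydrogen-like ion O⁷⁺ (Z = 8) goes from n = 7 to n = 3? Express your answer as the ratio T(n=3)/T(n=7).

T ∝ Z^-2 · n^3; with Z fixed, T ∝ n^3.
T(n=3)/T(n=7) = (3/7)^3 = 27/343

27/343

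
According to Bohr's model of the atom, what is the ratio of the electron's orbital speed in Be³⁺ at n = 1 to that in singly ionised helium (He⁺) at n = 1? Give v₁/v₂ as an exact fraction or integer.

2

v ∝ Z^1 · n^-1
v₁/v₂ = (4/2)^1 · (1/1)^-1 = 2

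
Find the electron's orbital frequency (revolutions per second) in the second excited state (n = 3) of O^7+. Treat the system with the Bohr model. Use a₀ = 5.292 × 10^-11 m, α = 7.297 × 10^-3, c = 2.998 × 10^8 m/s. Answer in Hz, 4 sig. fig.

r = n²a₀/Z = 5.954 × 10^-11 m, v = Zαc/n = 5.834 × 10^6 m/s
f = v/(2πr) = 1.560 × 10^16 Hz

1.560 × 10^16 Hz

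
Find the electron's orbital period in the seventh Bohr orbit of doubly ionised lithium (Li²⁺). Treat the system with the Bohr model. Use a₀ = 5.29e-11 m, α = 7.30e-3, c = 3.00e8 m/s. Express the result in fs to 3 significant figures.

5.78 fs

r = n²a₀/Z = 7²·5.29e-11/3 = 8.64e-10 m
v = Zαc/n = 3·0.00730·3.00e8/7 = 9.39e5 m/s
T = 2πr/v = 5.78e-15 s = 5.78 fs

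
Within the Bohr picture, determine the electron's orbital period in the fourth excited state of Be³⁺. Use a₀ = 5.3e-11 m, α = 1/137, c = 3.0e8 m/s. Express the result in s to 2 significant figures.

1.2e-15 s

r = n²a₀/Z = 5²·5.3e-11/4 = 3.3e-10 m
v = Zαc/n = 4·0.0073·3.0e8/5 = 1.8e6 m/s
T = 2πr/v = 1.2e-15 s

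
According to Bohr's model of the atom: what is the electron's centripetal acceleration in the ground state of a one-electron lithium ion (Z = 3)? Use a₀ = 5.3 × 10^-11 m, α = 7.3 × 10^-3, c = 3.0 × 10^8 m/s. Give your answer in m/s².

r = n²a₀/Z = 1.8 × 10^-11 m, v = Zαc/n = 6.6 × 10^6 m/s
a = v²/r = (6.6 × 10^6)² / 1.8 × 10^-11 = 2.4 × 10^24 m/s²

2.4 × 10^24 m/s²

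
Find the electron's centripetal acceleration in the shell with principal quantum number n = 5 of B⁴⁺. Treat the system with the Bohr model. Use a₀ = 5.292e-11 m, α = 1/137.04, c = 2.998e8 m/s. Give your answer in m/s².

1.809e22 m/s²

r = n²a₀/Z = 2.646e-10 m, v = Zαc/n = 2.188e6 m/s
a = v²/r = (2.188e6)² / 2.646e-10 = 1.809e22 m/s²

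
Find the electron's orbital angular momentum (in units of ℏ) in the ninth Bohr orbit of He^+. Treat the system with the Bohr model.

9

L_n = nℏ, so L/ℏ = n = 9.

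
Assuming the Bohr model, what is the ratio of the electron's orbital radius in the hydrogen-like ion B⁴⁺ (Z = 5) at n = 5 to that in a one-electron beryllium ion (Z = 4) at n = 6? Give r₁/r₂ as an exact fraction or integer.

5/9

r ∝ Z^-1 · n^2
r₁/r₂ = (5/4)^-1 · (5/6)^2 = 5/9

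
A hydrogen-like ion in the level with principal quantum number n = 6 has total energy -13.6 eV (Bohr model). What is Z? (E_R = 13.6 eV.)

E_n = −E_R Z²/n² ⇒ Z² = −E_n n²/E_R = 13.6 × 6² / 13.6 ≈ 36.00
Z = 6

6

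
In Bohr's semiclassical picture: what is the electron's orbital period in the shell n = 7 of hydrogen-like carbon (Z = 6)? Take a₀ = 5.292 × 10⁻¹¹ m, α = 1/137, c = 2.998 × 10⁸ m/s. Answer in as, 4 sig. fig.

1448 as

r = n²a₀/Z = 7²·5.292 × 10⁻¹¹/6 = 4.322 × 10⁻¹⁰ m
v = Zαc/n = 6·0.007299·2.998 × 10⁸/7 = 1.876 × 10⁶ m/s
T = 2πr/v = 1.448 × 10⁻¹⁵ s = 1448 as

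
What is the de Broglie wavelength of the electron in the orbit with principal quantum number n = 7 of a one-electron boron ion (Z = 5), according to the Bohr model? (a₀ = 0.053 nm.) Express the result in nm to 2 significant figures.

0.47 nm

The Bohr quantisation condition is nλ = 2πr_n.
r_n = n²a₀/Z = 0.52 nm
λ = 2πr_n/n = 2π·0.52/7 = 0.47 nm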